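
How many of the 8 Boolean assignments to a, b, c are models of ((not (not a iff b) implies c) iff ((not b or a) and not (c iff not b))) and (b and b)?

2

Initial set: {T (((not (not a iff b) implies c) iff ((not b or a) and not (c iff not b))) and (b and b))}.
T (((not (not a iff b) implies c) iff ((not b or a) and not (c iff not b))) and (b and b)): α-rule — add T ((not (not a iff b) implies c) iff ((not b or a) and not (c iff not b))), T (b and b).
T (b and b): α-rule — add T b, T b.
T ((not (not a iff b) implies c) iff ((not b or a) and not (c iff not b))): β-rule — branch into T (not (not a iff b) implies c), T ((not b or a) and not (c iff not b))  //  F (not (not a iff b) implies c), F ((not b or a) and not (c iff not b)).
  branch 1 (add T (not (not a iff b) implies c), T ((not b or a) and not (c iff not b))):
    T ((not b or a) and not (c iff not b)): α-rule — add T (not b or a), T not (c iff not b).
    T (not (not a iff b) implies c): β-rule — branch into F not (not a iff b)  //  T c.
      branch 1.1 (add F not (not a iff b)):
        T (not b or a): β-rule — branch into T not b  //  T a.
          branch 1.1.1 (add T not b):
            × closes — contains both b and not b.
          branch 1.1.2 (add T a):
            T not (c iff not b): β-rule — branch into T c, F not b  //  F c, T not b.
              branch 1.1.2.1 (add T c, F not b):
                F not (not a iff b): β-rule — branch into T not a, T b  //  F not a, F b.
                  branch 1.1.2.1.1 (add T not a, T b):
                    × closes — contains both a and not a.
                  branch 1.1.2.1.2 (add F not a, F b):
                    × closes — contains both b and not b.
              branch 1.1.2.2 (add F c, T not b):
                × closes — contains both b and not b.
      branch 1.2 (add T c):
        T (not b or a): β-rule — branch into T not b  //  T a.
          branch 1.2.1 (add T not b):
            × closes — contains both b and not b.
          branch 1.2.2 (add T a):
            T not (c iff not b): β-rule — branch into T c, F not b  //  F c, T not b.
              branch 1.2.2.1 (add T c, F not b):
                ○ open, literals {a=true, b=true, c=true}.
              branch 1.2.2.2 (add F c, T not b):
                × closes — contains both c and not c.
  branch 2 (add F (not (not a iff b) implies c), F ((not b or a) and not (c iff not b))):
    F (not (not a iff b) implies c): α-rule — add T not (not a iff b), F c.
    F ((not b or a) and not (c iff not b)): β-rule — branch into F (not b or a)  //  F not (c iff not b).
      branch 2.1 (add F (not b or a)):
        F (not b or a): α-rule — add F not b, F a.
        T not (not a iff b): β-rule — branch into T not a, F b  //  F not a, T b.
          branch 2.1.1 (add T not a, F b):
            × closes — contains both b and not b.
          branch 2.1.2 (add F not a, T b):
            × closes — contains both a and not a.
      branch 2.2 (add F not (c iff not b)):
        T not (not a iff b): β-rule — branch into T not a, F b  //  F not a, T b.
          branch 2.2.1 (add T not a, F b):
            × closes — contains both b and not b.
          branch 2.2.2 (add F not a, T b):
            F not (c iff not b): β-rule — branch into T c, T not b  //  F c, F not b.
              branch 2.2.2.1 (add T c, T not b):
                × closes — contains both c and not c.
              branch 2.2.2.2 (add F c, F not b):
                ○ open, literals {a=true, b=true, c=false}.
10 branches closed, 2 open.
Each open branch fixes some atoms; the unmentioned ones are free. Counting distinct full assignments: branch {a=true, b=true, c=true} (none free) contributes 1 new; branch {a=true, b=true, c=false} (none free) contributes 1 new. Total: 2.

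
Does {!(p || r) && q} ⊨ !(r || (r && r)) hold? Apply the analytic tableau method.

Yes

Initial set: {T (!(p || r) && q); F !(r || (r && r))}.
T (!(p || r) && q): α-rule — add T !(p || r), T q.
T !(p || r): α-rule — add F p, F r.
F !(r || (r && r)): β-rule — branch into T r  //  T (r && r).
  branch 1 (add T r):
    × closes — contains both r and !r.
  branch 2 (add T (r && r)):
    T (r && r): α-rule — add T r, T r.
    × closes — contains both r and !r.
All 2 branches close.
Every branch closed, so the premises entail the conclusion.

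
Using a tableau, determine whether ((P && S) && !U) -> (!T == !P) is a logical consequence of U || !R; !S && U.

Initial set: {T (U || !R); T (!S && U); F (((P && S) && !U) -> (!T == !P))}.
T (!S && U): α-rule — add T !S, T U.
F (((P && S) && !U) -> (!T == !P)): α-rule — add T ((P && S) && !U), F (!T == !P).
T ((P && S) && !U): α-rule — add T (P && S), T !U.
× closes — contains both U and !U.
All 1 branch closes.
Every branch closed, so the premises entail the conclusion.

Yes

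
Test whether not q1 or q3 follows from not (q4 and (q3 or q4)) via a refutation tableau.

Initial set: {not (q4 and (q3 or q4)); not (not q1 or q3)}.
not (not q1 or q3): α-rule — add not not q1, not q3.
not (q4 and (q3 or q4)): β-rule — branch into not q4  //  not (q3 or q4).
  branch 1 (add not q4):
    ○ open, literals {q1=1, q3=0, q4=0}.
  branch 2 (add not (q3 or q4)):
    not (q3 or q4): α-rule — add not q3, not q4.
    ○ open, literals {q1=1, q3=0, q4=0}.
0 branches closed, 2 open.
An open branch gives a countermodel: q1=1, q3=0, q4=0 (unmentioned atoms arbitrary); the premises hold there but the conclusion fails.

No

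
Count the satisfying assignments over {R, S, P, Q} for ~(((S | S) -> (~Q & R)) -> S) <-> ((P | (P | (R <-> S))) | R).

Initial set: {(~(((S | S) -> (~Q & R)) -> S) <-> ((P | (P | (R <-> S))) | R))}.
(~(((S | S) -> (~Q & R)) -> S) <-> ((P | (P | (R <-> S))) | R)): β-rule — branch into ~(((S | S) -> (~Q & R)) -> S), ((P | (P | (R <-> S))) | R)  //  ~~(((S | S) -> (~Q & R)) -> S), ~((P | (P | (R <-> S))) | R).
  branch 1 (add ~(((S | S) -> (~Q & R)) -> S), ((P | (P | (R <-> S))) | R)):
    ~(((S | S) -> (~Q & R)) -> S): α-rule — add ((S | S) -> (~Q & R)), ~S.
    ((P | (P | (R <-> S))) | R): β-rule — branch into (P | (P | (R <-> S)))  //  R.
      branch 1.1 (add (P | (P | (R <-> S)))):
        ((S | S) -> (~Q & R)): β-rule — branch into ~(S | S)  //  (~Q & R).
          branch 1.1.1 (add ~(S | S)):
            ~(S | S): α-rule — add ~S, ~S.
            (P | (P | (R <-> S))): β-rule — branch into P  //  (P | (R <-> S)).
              branch 1.1.1.1 (add P):
                ○ open, literals {P=1, S=0}.
              branch 1.1.1.2 (add (P | (R <-> S))):
                (P | (R <-> S)): β-rule — branch into P  //  (R <-> S).
                  branch 1.1.1.2.1 (add P):
                    ○ open, literals {P=1, S=0}.
                  branch 1.1.1.2.2 (add (R <-> S)):
                    (R <-> S): β-rule — branch into R, S  //  ~R, ~S.
                      branch 1.1.1.2.2.1 (add R, S):
                        × closes — contains both S and ~S.
                      branch 1.1.1.2.2.2 (add ~R, ~S):
                        ○ open, literals {R=0, S=0}.
          branch 1.1.2 (add (~Q & R)):
            (~Q & R): α-rule — add ~Q, R.
            (P | (P | (R <-> S))): β-rule — branch into P  //  (P | (R <-> S)).
              branch 1.1.2.1 (add P):
                ○ open, literals {P=1, Q=0, R=1, S=0}.
              branch 1.1.2.2 (add (P | (R <-> S))):
                (P | (R <-> S)): β-rule — branch into P  //  (R <-> S).
                  branch 1.1.2.2.1 (add P):
                    ○ open, literals {P=1, Q=0, R=1, S=0}.
                  branch 1.1.2.2.2 (add (R <-> S)):
                    (R <-> S): β-rule — branch into R, S  //  ~R, ~S.
                      branch 1.1.2.2.2.1 (add R, S):
                        × closes — contains both S and ~S.
                      branch 1.1.2.2.2.2 (add ~R, ~S):
                        × closes — contains both R and ~R.
      branch 1.2 (add R):
        ((S | S) -> (~Q & R)): β-rule — branch into ~(S | S)  //  (~Q & R).
          branch 1.2.1 (add ~(S | S)):
            ~(S | S): α-rule — add ~S, ~S.
            ○ open, literals {R=1, S=0}.
          branch 1.2.2 (add (~Q & R)):
            (~Q & R): α-rule — add ~Q, R.
            ○ open, literals {Q=0, R=1, S=0}.
  branch 2 (add ~~(((S | S) -> (~Q & R)) -> S), ~((P | (P | (R <-> S))) | R)):
    ~((P | (P | (R <-> S))) | R): α-rule — add ~(P | (P | (R <-> S))), ~R.
    ~(P | (P | (R <-> S))): α-rule — add ~P, ~(P | (R <-> S)).
    ~(P | (R <-> S)): α-rule — add ~P, ~(R <-> S).
    ~~(((S | S) -> (~Q & R)) -> S): β-rule — branch into ~((S | S) -> (~Q & R))  //  S.
      branch 2.1 (add ~((S | S) -> (~Q & R))):
        ~((S | S) -> (~Q & R)): α-rule — add (S | S), ~(~Q & R).
        ~(R <-> S): β-rule — branch into R, ~S  //  ~R, S.
          branch 2.1.1 (add R, ~S):
            × closes — contains both R and ~R.
          branch 2.1.2 (add ~R, S):
            (S | S): β-rule — branch into S  //  S.
              branch 2.1.2.1 (add S):
                ~(~Q & R): β-rule — branch into ~~Q  //  ~R.
                  branch 2.1.2.1.1 (add ~~Q):
                    ○ open, literals {P=0, Q=1, R=0, S=1}.
                  branch 2.1.2.1.2 (add ~R):
                    ○ open, literals {P=0, R=0, S=1}.
              branch 2.1.2.2 (add S):
                ~(~Q & R): β-rule — branch into ~~Q  //  ~R.
                  branch 2.1.2.2.1 (add ~~Q):
                    ○ open, literals {P=0, Q=1, R=0, S=1}.
                  branch 2.1.2.2.2 (add ~R):
                    ○ open, literals {P=0, R=0, S=1}.
      branch 2.2 (add S):
        ~(R <-> S): β-rule — branch into R, ~S  //  ~R, S.
          branch 2.2.1 (add R, ~S):
            × closes — contains both R and ~R.
          branch 2.2.2 (add ~R, S):
            ○ open, literals {P=0, R=0, S=1}.
5 branches closed, 12 open.
Each open branch fixes some atoms; the unmentioned ones are free. Counting distinct full assignments: branch {P=1, S=0} (R, Q) contributes 4 new; branch {P=1, S=0} (R, Q) contributes 0 new; branch {R=0, S=0} (P, Q) contributes 2 new; branch {P=1, Q=0, R=1, S=0} (none free) contributes 0 new; branch {P=1, Q=0, R=1, S=0} (none free) contributes 0 new; branch {R=1, S=0} (P, Q) contributes 2 new; branch {Q=0, R=1, S=0} (P) contributes 0 new; branch {P=0, Q=1, R=0, S=1} (none free) contributes 1 new; branch {P=0, R=0, S=1} (Q) contributes 1 new; branch {P=0, Q=1, R=0, S=1} (none free) contributes 0 new; branch {P=0, R=0, S=1} (Q) contributes 0 new; branch {P=0, R=0, S=1} (Q) contributes 0 new. Total: 10.

10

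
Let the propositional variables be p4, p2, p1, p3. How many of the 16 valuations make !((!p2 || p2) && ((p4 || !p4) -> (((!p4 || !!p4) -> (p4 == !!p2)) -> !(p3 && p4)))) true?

Initial set: {!((!p2 || p2) && ((p4 || !p4) -> (((!p4 || !!p4) -> (p4 == !!p2)) -> !(p3 && p4))))}.
!((!p2 || p2) && ((p4 || !p4) -> (((!p4 || !!p4) -> (p4 == !!p2)) -> !(p3 && p4)))): β-rule — branch into !(!p2 || p2)  //  !((p4 || !p4) -> (((!p4 || !!p4) -> (p4 == !!p2)) -> !(p3 && p4))).
  branch 1 (add !(!p2 || p2)):
    !(!p2 || p2): α-rule — add !!p2, !p2.
    × closes — contains both p2 and !p2.
  branch 2 (add !((p4 || !p4) -> (((!p4 || !!p4) -> (p4 == !!p2)) -> !(p3 && p4)))):
    !((p4 || !p4) -> (((!p4 || !!p4) -> (p4 == !!p2)) -> !(p3 && p4))): α-rule — add (p4 || !p4), !(((!p4 || !!p4) -> (p4 == !!p2)) -> !(p3 && p4)).
    !(((!p4 || !!p4) -> (p4 == !!p2)) -> !(p3 && p4)): α-rule — add ((!p4 || !!p4) -> (p4 == !!p2)), !!(p3 && p4).
    !!(p3 && p4): α-rule — add p3, p4.
    (p4 || !p4): β-rule — branch into p4  //  !p4.
      branch 2.1 (add p4):
        ((!p4 || !!p4) -> (p4 == !!p2)): β-rule — branch into !(!p4 || !!p4)  //  (p4 == !!p2).
          branch 2.1.1 (add !(!p4 || !!p4)):
            !(!p4 || !!p4): α-rule — add !!p4, !!!p4.
            !!!p4: drop double negation, giving !p4.
            × closes — contains both p4 and !p4.
          branch 2.1.2 (add (p4 == !!p2)):
            (p4 == !!p2): β-rule — branch into p4, !!p2  //  !p4, !!!p2.
              branch 2.1.2.1 (add p4, !!p2):
                !!p2: drop double negation, giving p2.
                ○ open, literals {p2=true, p3=true, p4=true}.
              branch 2.1.2.2 (add !p4, !!!p2):
                × closes — contains both p4 and !p4.
      branch 2.2 (add !p4):
        × closes — contains both p4 and !p4.
4 branches closed, 1 open.
Each open branch fixes some atoms; the unmentioned ones are free. Counting distinct full assignments: branch {p2=true, p3=true, p4=true} (p1) contributes 2 new. Total: 2.

2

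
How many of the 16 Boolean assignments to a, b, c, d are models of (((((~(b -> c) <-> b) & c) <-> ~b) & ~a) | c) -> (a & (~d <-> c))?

Initial set: {((((((~(b -> c) <-> b) & c) <-> ~b) & ~a) | c) -> (a & (~d <-> c)))}.
((((((~(b -> c) <-> b) & c) <-> ~b) & ~a) | c) -> (a & (~d <-> c))): β-rule — branch into ~(((((~(b -> c) <-> b) & c) <-> ~b) & ~a) | c)  //  (a & (~d <-> c)).
  branch 1 (add ~(((((~(b -> c) <-> b) & c) <-> ~b) & ~a) | c)):
    ~(((((~(b -> c) <-> b) & c) <-> ~b) & ~a) | c): α-rule — add ~((((~(b -> c) <-> b) & c) <-> ~b) & ~a), ~c.
    ~((((~(b -> c) <-> b) & c) <-> ~b) & ~a): β-rule — branch into ~(((~(b -> c) <-> b) & c) <-> ~b)  //  ~~a.
      branch 1.1 (add ~(((~(b -> c) <-> b) & c) <-> ~b)):
        ~(((~(b -> c) <-> b) & c) <-> ~b): β-rule — branch into ((~(b -> c) <-> b) & c), ~~b  //  ~((~(b -> c) <-> b) & c), ~b.
          branch 1.1.1 (add ((~(b -> c) <-> b) & c), ~~b):
            ((~(b -> c) <-> b) & c): α-rule — add (~(b -> c) <-> b), c.
            × closes — contains both c and ~c.
          branch 1.1.2 (add ~((~(b -> c) <-> b) & c), ~b):
            ~((~(b -> c) <-> b) & c): β-rule — branch into ~(~(b -> c) <-> b)  //  ~c.
              branch 1.1.2.1 (add ~(~(b -> c) <-> b)):
                ~(~(b -> c) <-> b): β-rule — branch into ~(b -> c), ~b  //  ~~(b -> c), b.
                  branch 1.1.2.1.1 (add ~(b -> c), ~b):
                    ~(b -> c): α-rule — add b, ~c.
                    × closes — contains both b and ~b.
                  branch 1.1.2.1.2 (add ~~(b -> c), b):
                    × closes — contains both b and ~b.
              branch 1.1.2.2 (add ~c):
                ○ open, literals {b=false, c=false}.
      branch 1.2 (add ~~a):
        ○ open, literals {a=true, c=false}.
  branch 2 (add (a & (~d <-> c))):
    (a & (~d <-> c)): α-rule — add a, (~d <-> c).
    (~d <-> c): β-rule — branch into ~d, c  //  ~~d, ~c.
      branch 2.1 (add ~d, c):
        ○ open, literals {a=true, c=true, d=false}.
      branch 2.2 (add ~~d, ~c):
        ○ open, literals {a=true, c=false, d=true}.
3 branches closed, 4 open.
Each open branch fixes some atoms; the unmentioned ones are free. Counting distinct full assignments: branch {b=false, c=false} (a, d) contributes 4 new; branch {a=true, c=false} (b, d) contributes 2 new; branch {a=true, c=true, d=false} (b) contributes 2 new; branch {a=true, c=false, d=true} (b) contributes 0 new. Total: 8.

8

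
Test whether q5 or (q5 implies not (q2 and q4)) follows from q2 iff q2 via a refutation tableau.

Yes

Initial set: {(q2 iff q2); not (q5 or (q5 implies not (q2 and q4)))}.
not (q5 or (q5 implies not (q2 and q4))): α-rule — add not q5, not (q5 implies not (q2 and q4)).
not (q5 implies not (q2 and q4)): α-rule — add q5, not not (q2 and q4).
× closes — contains both q5 and not q5.
All 1 branch closes.
Every branch closed, so the premises entail the conclusion.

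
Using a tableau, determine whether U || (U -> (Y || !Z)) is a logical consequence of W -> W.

Initial set: {(W -> W); !(U || (U -> (Y || !Z)))}.
!(U || (U -> (Y || !Z))): α-rule — add !U, !(U -> (Y || !Z)).
!(U -> (Y || !Z)): α-rule — add U, !(Y || !Z).
× closes — contains both U and !U.
All 1 branch closes.
Every branch closed, so the premises entail the conclusion.

Yes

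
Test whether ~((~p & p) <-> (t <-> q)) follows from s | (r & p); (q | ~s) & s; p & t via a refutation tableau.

Initial set: {(s | (r & p)); ((q | ~s) & s); (p & t); ~~((~p & p) <-> (t <-> q))}.
((q | ~s) & s): α-rule — add (q | ~s), s.
(p & t): α-rule — add p, t.
(s | (r & p)): β-rule — branch into s  //  (r & p).
  branch 1 (add s):
    ~~((~p & p) <-> (t <-> q)): β-rule — branch into (~p & p), (t <-> q)  //  ~(~p & p), ~(t <-> q).
      branch 1.1 (add (~p & p), (t <-> q)):
        (~p & p): α-rule — add ~p, p.
        × closes — contains both p and ~p.
      branch 1.2 (add ~(~p & p), ~(t <-> q)):
        (q | ~s): β-rule — branch into q  //  ~s.
          branch 1.2.1 (add q):
            ~(~p & p): β-rule — branch into ~~p  //  ~p.
              branch 1.2.1.1 (add ~~p):
                ~(t <-> q): β-rule — branch into t, ~q  //  ~t, q.
                  branch 1.2.1.1.1 (add t, ~q):
                    × closes — contains both q and ~q.
                  branch 1.2.1.1.2 (add ~t, q):
                    × closes — contains both t and ~t.
              branch 1.2.1.2 (add ~p):
                × closes — contains both p and ~p.
          branch 1.2.2 (add ~s):
            × closes — contains both s and ~s.
  branch 2 (add (r & p)):
    (r & p): α-rule — add r, p.
    ~~((~p & p) <-> (t <-> q)): β-rule — branch into (~p & p), (t <-> q)  //  ~(~p & p), ~(t <-> q).
      branch 2.1 (add (~p & p), (t <-> q)):
        (~p & p): α-rule — add ~p, p.
        × closes — contains both p and ~p.
      branch 2.2 (add ~(~p & p), ~(t <-> q)):
        (q | ~s): β-rule — branch into q  //  ~s.
          branch 2.2.1 (add q):
            ~(~p & p): β-rule — branch into ~~p  //  ~p.
              branch 2.2.1.1 (add ~~p):
                ~(t <-> q): β-rule — branch into t, ~q  //  ~t, q.
                  branch 2.2.1.1.1 (add t, ~q):
                    × closes — contains both q and ~q.
                  branch 2.2.1.1.2 (add ~t, q):
                    × closes — contains both t and ~t.
              branch 2.2.1.2 (add ~p):
                × closes — contains both p and ~p.
          branch 2.2.2 (add ~s):
            × closes — contains both s and ~s.
All 10 branches close.
Every branch closed, so the premises entail the conclusion.

Yes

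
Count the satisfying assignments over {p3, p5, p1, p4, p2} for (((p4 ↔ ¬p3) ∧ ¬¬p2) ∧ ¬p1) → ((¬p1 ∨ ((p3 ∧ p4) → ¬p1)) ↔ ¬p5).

Initial set: {((((p4 ↔ ¬p3) ∧ ¬¬p2) ∧ ¬p1) → ((¬p1 ∨ ((p3 ∧ p4) → ¬p1)) ↔ ¬p5))}.
((((p4 ↔ ¬p3) ∧ ¬¬p2) ∧ ¬p1) → ((¬p1 ∨ ((p3 ∧ p4) → ¬p1)) ↔ ¬p5)): β-rule — branch into ¬(((p4 ↔ ¬p3) ∧ ¬¬p2) ∧ ¬p1)  //  ((¬p1 ∨ ((p3 ∧ p4) → ¬p1)) ↔ ¬p5).
  branch 1 (add ¬(((p4 ↔ ¬p3) ∧ ¬¬p2) ∧ ¬p1)):
    ¬(((p4 ↔ ¬p3) ∧ ¬¬p2) ∧ ¬p1): β-rule — branch into ¬((p4 ↔ ¬p3) ∧ ¬¬p2)  //  ¬¬p1.
      branch 1.1 (add ¬((p4 ↔ ¬p3) ∧ ¬¬p2)):
        ¬((p4 ↔ ¬p3) ∧ ¬¬p2): β-rule — branch into ¬(p4 ↔ ¬p3)  //  ¬¬¬p2.
          branch 1.1.1 (add ¬(p4 ↔ ¬p3)):
            ¬(p4 ↔ ¬p3): β-rule — branch into p4, ¬¬p3  //  ¬p4, ¬p3.
              branch 1.1.1.1 (add p4, ¬¬p3):
                ○ open, literals {p3=1, p4=1}.
              branch 1.1.1.2 (add ¬p4, ¬p3):
                ○ open, literals {p3=0, p4=0}.
          branch 1.1.2 (add ¬¬¬p2):
            ¬¬¬p2: drop double negation, giving ¬p2.
            ○ open, literals {p2=0}.
      branch 1.2 (add ¬¬p1):
        ○ open, literals {p1=1}.
  branch 2 (add ((¬p1 ∨ ((p3 ∧ p4) → ¬p1)) ↔ ¬p5)):
    ((¬p1 ∨ ((p3 ∧ p4) → ¬p1)) ↔ ¬p5): β-rule — branch into (¬p1 ∨ ((p3 ∧ p4) → ¬p1)), ¬p5  //  ¬(¬p1 ∨ ((p3 ∧ p4) → ¬p1)), ¬¬p5.
      branch 2.1 (add (¬p1 ∨ ((p3 ∧ p4) → ¬p1)), ¬p5):
        (¬p1 ∨ ((p3 ∧ p4) → ¬p1)): β-rule — branch into ¬p1  //  ((p3 ∧ p4) → ¬p1).
          branch 2.1.1 (add ¬p1):
            ○ open, literals {p1=0, p5=0}.
          branch 2.1.2 (add ((p3 ∧ p4) → ¬p1)):
            ((p3 ∧ p4) → ¬p1): β-rule — branch into ¬(p3 ∧ p4)  //  ¬p1.
              branch 2.1.2.1 (add ¬(p3 ∧ p4)):
                ¬(p3 ∧ p4): β-rule — branch into ¬p3  //  ¬p4.
                  branch 2.1.2.1.1 (add ¬p3):
                    ○ open, literals {p3=0, p5=0}.
                  branch 2.1.2.1.2 (add ¬p4):
                    ○ open, literals {p4=0, p5=0}.
              branch 2.1.2.2 (add ¬p1):
                ○ open, literals {p1=0, p5=0}.
      branch 2.2 (add ¬(¬p1 ∨ ((p3 ∧ p4) → ¬p1)), ¬¬p5):
        ¬(¬p1 ∨ ((p3 ∧ p4) → ¬p1)): α-rule — add ¬¬p1, ¬((p3 ∧ p4) → ¬p1).
        ¬((p3 ∧ p4) → ¬p1): α-rule — add (p3 ∧ p4), ¬¬p1.
        (p3 ∧ p4): α-rule — add p3, p4.
        ○ open, literals {p1=1, p3=1, p4=1, p5=1}.
0 branches closed, 9 open.
Each open branch fixes some atoms; the unmentioned ones are free. Counting distinct full assignments: branch {p3=1, p4=1} (p5, p1, p2) contributes 8 new; branch {p3=0, p4=0} (p5, p1, p2) contributes 8 new; branch {p2=0} (p3, p5, p1, p4) contributes 8 new; branch {p1=1} (p3, p5, p4, p2) contributes 4 new; branch {p1=0, p5=0} (p3, p4, p2) contributes 2 new; branch {p3=0, p5=0} (p1, p4, p2) contributes 0 new; branch {p4=0, p5=0} (p3, p1, p2) contributes 0 new; branch {p1=0, p5=0} (p3, p4, p2) contributes 0 new; branch {p1=1, p3=1, p4=1, p5=1} (p2) contributes 0 new. Total: 30.

30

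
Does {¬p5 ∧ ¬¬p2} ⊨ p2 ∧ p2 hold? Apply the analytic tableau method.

Initial set: {(¬p5 ∧ ¬¬p2); ¬(p2 ∧ p2)}.
(¬p5 ∧ ¬¬p2): α-rule — add ¬p5, ¬¬p2.
¬¬p2: drop double negation, giving p2.
¬(p2 ∧ p2): β-rule — branch into ¬p2  //  ¬p2.
  branch 1 (add ¬p2):
    × closes — contains both p2 and ¬p2.
  branch 2 (add ¬p2):
    × closes — contains both p2 and ¬p2.
All 2 branches close.
Every branch closed, so the premises entail the conclusion.

Yes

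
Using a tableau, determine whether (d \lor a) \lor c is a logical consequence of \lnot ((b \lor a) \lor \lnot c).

Yes

Initial set: {\lnot ((b \lor a) \lor \lnot c); \lnot ((d \lor a) \lor c)}.
\lnot ((b \lor a) \lor \lnot c): α-rule — add \lnot (b \lor a), \lnot \lnot c.
\lnot ((d \lor a) \lor c): α-rule — add \lnot (d \lor a), \lnot c.
× closes — contains both c and \lnot c.
All 1 branch closes.
Every branch closed, so the premises entail the conclusion.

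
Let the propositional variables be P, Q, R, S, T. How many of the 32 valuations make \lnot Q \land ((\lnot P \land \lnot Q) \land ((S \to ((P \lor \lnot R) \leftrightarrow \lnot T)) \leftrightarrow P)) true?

Initial set: {(\lnot Q \land ((\lnot P \land \lnot Q) \land ((S \to ((P \lor \lnot R) \leftrightarrow \lnot T)) \leftrightarrow P)))}.
(\lnot Q \land ((\lnot P \land \lnot Q) \land ((S \to ((P \lor \lnot R) \leftrightarrow \lnot T)) \leftrightarrow P))): α-rule — add \lnot Q, ((\lnot P \land \lnot Q) \land ((S \to ((P \lor \lnot R) \leftrightarrow \lnot T)) \leftrightarrow P)).
((\lnot P \land \lnot Q) \land ((S \to ((P \lor \lnot R) \leftrightarrow \lnot T)) \leftrightarrow P)): α-rule — add (\lnot P \land \lnot Q), ((S \to ((P \lor \lnot R) \leftrightarrow \lnot T)) \leftrightarrow P).
(\lnot P \land \lnot Q): α-rule — add \lnot P, \lnot Q.
((S \to ((P \lor \lnot R) \leftrightarrow \lnot T)) \leftrightarrow P): β-rule — branch into (S \to ((P \lor \lnot R) \leftrightarrow \lnot T)), P  //  \lnot (S \to ((P \lor \lnot R) \leftrightarrow \lnot T)), \lnot P.
  branch 1 (add (S \to ((P \lor \lnot R) \leftrightarrow \lnot T)), P):
    × closes — contains both P and \lnot P.
  branch 2 (add \lnot (S \to ((P \lor \lnot R) \leftrightarrow \lnot T)), \lnot P):
    \lnot (S \to ((P \lor \lnot R) \leftrightarrow \lnot T)): α-rule — add S, \lnot ((P \lor \lnot R) \leftrightarrow \lnot T).
    \lnot ((P \lor \lnot R) \leftrightarrow \lnot T): β-rule — branch into (P \lor \lnot R), \lnot \lnot T  //  \lnot (P \lor \lnot R), \lnot T.
      branch 2.1 (add (P \lor \lnot R), \lnot \lnot T):
        (P \lor \lnot R): β-rule — branch into P  //  \lnot R.
          branch 2.1.1 (add P):
            × closes — contains both P and \lnot P.
          branch 2.1.2 (add \lnot R):
            ○ open, literals {P=false, Q=false, R=false, S=true, T=true}.
      branch 2.2 (add \lnot (P \lor \lnot R), \lnot T):
        \lnot (P \lor \lnot R): α-rule — add \lnot P, \lnot \lnot R.
        ○ open, literals {P=false, Q=false, R=true, S=true, T=false}.
2 branches closed, 2 open.
Each open branch fixes some atoms; the unmentioned ones are free. Counting distinct full assignments: branch {P=false, Q=false, R=false, S=true, T=true} (none free) contributes 1 new; branch {P=false, Q=false, R=true, S=true, T=false} (none free) contributes 1 new. Total: 2.

2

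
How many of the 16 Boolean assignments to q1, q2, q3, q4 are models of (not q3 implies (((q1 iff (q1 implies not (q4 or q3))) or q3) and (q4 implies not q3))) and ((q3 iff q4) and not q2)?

3

Initial set: {((not q3 implies (((q1 iff (q1 implies not (q4 or q3))) or q3) and (q4 implies not q3))) and ((q3 iff q4) and not q2))}.
((not q3 implies (((q1 iff (q1 implies not (q4 or q3))) or q3) and (q4 implies not q3))) and ((q3 iff q4) and not q2)): α-rule — add (not q3 implies (((q1 iff (q1 implies not (q4 or q3))) or q3) and (q4 implies not q3))), ((q3 iff q4) and not q2).
((q3 iff q4) and not q2): α-rule — add (q3 iff q4), not q2.
(not q3 implies (((q1 iff (q1 implies not (q4 or q3))) or q3) and (q4 implies not q3))): β-rule — branch into not not q3  //  (((q1 iff (q1 implies not (q4 or q3))) or q3) and (q4 implies not q3)).
  branch 1 (add not not q3):
    (q3 iff q4): β-rule — branch into q3, q4  //  not q3, not q4.
      branch 1.1 (add q3, q4):
        ○ open, literals {q2=0, q3=1, q4=1}.
      branch 1.2 (add not q3, not q4):
        × closes — contains both q3 and not q3.
  branch 2 (add (((q1 iff (q1 implies not (q4 or q3))) or q3) and (q4 implies not q3))):
    (((q1 iff (q1 implies not (q4 or q3))) or q3) and (q4 implies not q3)): α-rule — add ((q1 iff (q1 implies not (q4 or q3))) or q3), (q4 implies not q3).
    (q3 iff q4): β-rule — branch into q3, q4  //  not q3, not q4.
      branch 2.1 (add q3, q4):
        ((q1 iff (q1 implies not (q4 or q3))) or q3): β-rule — branch into (q1 iff (q1 implies not (q4 or q3)))  //  q3.
          branch 2.1.1 (add (q1 iff (q1 implies not (q4 or q3)))):
            (q4 implies not q3): β-rule — branch into not q4  //  not q3.
              branch 2.1.1.1 (add not q4):
                × closes — contains both q4 and not q4.
              branch 2.1.1.2 (add not q3):
                × closes — contains both q3 and not q3.
          branch 2.1.2 (add q3):
            (q4 implies not q3): β-rule — branch into not q4  //  not q3.
              branch 2.1.2.1 (add not q4):
                × closes — contains both q4 and not q4.
              branch 2.1.2.2 (add not q3):
                × closes — contains both q3 and not q3.
      branch 2.2 (add not q3, not q4):
        ((q1 iff (q1 implies not (q4 or q3))) or q3): β-rule — branch into (q1 iff (q1 implies not (q4 or q3)))  //  q3.
          branch 2.2.1 (add (q1 iff (q1 implies not (q4 or q3)))):
            (q4 implies not q3): β-rule — branch into not q4  //  not q3.
              branch 2.2.1.1 (add not q4):
                (q1 iff (q1 implies not (q4 or q3))): β-rule — branch into q1, (q1 implies not (q4 or q3))  //  not q1, not (q1 implies not (q4 or q3)).
                  branch 2.2.1.1.1 (add q1, (q1 implies not (q4 or q3))):
                    (q1 implies not (q4 or q3)): β-rule — branch into not q1  //  not (q4 or q3).
                      branch 2.2.1.1.1.1 (add not q1):
                        × closes — contains both q1 and not q1.
                      branch 2.2.1.1.1.2 (add not (q4 or q3)):
                        not (q4 or q3): α-rule — add not q4, not q3.
                        ○ open, literals {q1=1, q2=0, q3=0, q4=0}.
                  branch 2.2.1.1.2 (add not q1, not (q1 implies not (q4 or q3))):
                    not (q1 implies not (q4 or q3)): α-rule — add q1, not not (q4 or q3).
                    × closes — contains both q1 and not q1.
              branch 2.2.1.2 (add not q3):
                (q1 iff (q1 implies not (q4 or q3))): β-rule — branch into q1, (q1 implies not (q4 or q3))  //  not q1, not (q1 implies not (q4 or q3)).
                  branch 2.2.1.2.1 (add q1, (q1 implies not (q4 or q3))):
                    (q1 implies not (q4 or q3)): β-rule — branch into not q1  //  not (q4 or q3).
                      branch 2.2.1.2.1.1 (add not q1):
                        × closes — contains both q1 and not q1.
                      branch 2.2.1.2.1.2 (add not (q4 or q3)):
                        not (q4 or q3): α-rule — add not q4, not q3.
                        ○ open, literals {q1=1, q2=0, q3=0, q4=0}.
                  branch 2.2.1.2.2 (add not q1, not (q1 implies not (q4 or q3))):
                    not (q1 implies not (q4 or q3)): α-rule — add q1, not not (q4 or q3).
                    × closes — contains both q1 and not q1.
          branch 2.2.2 (add q3):
            × closes — contains both q3 and not q3.
10 branches closed, 3 open.
Each open branch fixes some atoms; the unmentioned ones are free. Counting distinct full assignments: branch {q2=0, q3=1, q4=1} (q1) contributes 2 new; branch {q1=1, q2=0, q3=0, q4=0} (none free) contributes 1 new; branch {q1=1, q2=0, q3=0, q4=0} (none free) contributes 0 new. Total: 3.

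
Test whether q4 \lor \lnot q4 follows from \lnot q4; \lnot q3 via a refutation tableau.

Initial set: {\lnot q4; \lnot q3; \lnot (q4 \lor \lnot q4)}.
\lnot (q4 \lor \lnot q4): α-rule — add \lnot q4, \lnot \lnot q4.
× closes — contains both q4 and \lnot q4.
All 1 branch closes.
Every branch closed, so the premises entail the conclusion.

Yes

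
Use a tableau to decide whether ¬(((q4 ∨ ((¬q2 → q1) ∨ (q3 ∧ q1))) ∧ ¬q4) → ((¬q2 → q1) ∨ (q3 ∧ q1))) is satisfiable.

Unsatisfiable

Initial set: {¬(((q4 ∨ ((¬q2 → q1) ∨ (q3 ∧ q1))) ∧ ¬q4) → ((¬q2 → q1) ∨ (q3 ∧ q1)))}.
¬(((q4 ∨ ((¬q2 → q1) ∨ (q3 ∧ q1))) ∧ ¬q4) → ((¬q2 → q1) ∨ (q3 ∧ q1))): α-rule — add ((q4 ∨ ((¬q2 → q1) ∨ (q3 ∧ q1))) ∧ ¬q4), ¬((¬q2 → q1) ∨ (q3 ∧ q1)).
((q4 ∨ ((¬q2 → q1) ∨ (q3 ∧ q1))) ∧ ¬q4): α-rule — add (q4 ∨ ((¬q2 → q1) ∨ (q3 ∧ q1))), ¬q4.
¬((¬q2 → q1) ∨ (q3 ∧ q1)): α-rule — add ¬(¬q2 → q1), ¬(q3 ∧ q1).
¬(¬q2 → q1): α-rule — add ¬q2, ¬q1.
(q4 ∨ ((¬q2 → q1) ∨ (q3 ∧ q1))): β-rule — branch into q4  //  ((¬q2 → q1) ∨ (q3 ∧ q1)).
  branch 1 (add q4):
    × closes — contains both q4 and ¬q4.
  branch 2 (add ((¬q2 → q1) ∨ (q3 ∧ q1))):
    ¬(q3 ∧ q1): β-rule — branch into ¬q3  //  ¬q1.
      branch 2.1 (add ¬q3):
        ((¬q2 → q1) ∨ (q3 ∧ q1)): β-rule — branch into (¬q2 → q1)  //  (q3 ∧ q1).
          branch 2.1.1 (add (¬q2 → q1)):
            (¬q2 → q1): β-rule — branch into ¬¬q2  //  q1.
              branch 2.1.1.1 (add ¬¬q2):
                × closes — contains both q2 and ¬q2.
              branch 2.1.1.2 (add q1):
                × closes — contains both q1 and ¬q1.
          branch 2.1.2 (add (q3 ∧ q1)):
            (q3 ∧ q1): α-rule — add q3, q1.
            × closes — contains both q3 and ¬q3.
      branch 2.2 (add ¬q1):
        ((¬q2 → q1) ∨ (q3 ∧ q1)): β-rule — branch into (¬q2 → q1)  //  (q3 ∧ q1).
          branch 2.2.1 (add (¬q2 → q1)):
            (¬q2 → q1): β-rule — branch into ¬¬q2  //  q1.
              branch 2.2.1.1 (add ¬¬q2):
                × closes — contains both q2 and ¬q2.
              branch 2.2.1.2 (add q1):
                × closes — contains both q1 and ¬q1.
          branch 2.2.2 (add (q3 ∧ q1)):
            (q3 ∧ q1): α-rule — add q3, q1.
            × closes — contains both q1 and ¬q1.
All 7 branches close.
Every branch closed; the formula is unsatisfiable.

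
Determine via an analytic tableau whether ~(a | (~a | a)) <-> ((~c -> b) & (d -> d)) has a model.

Initial set: {(~(a | (~a | a)) <-> ((~c -> b) & (d -> d)))}.
(~(a | (~a | a)) <-> ((~c -> b) & (d -> d))): β-rule — branch into ~(a | (~a | a)), ((~c -> b) & (d -> d))  //  ~~(a | (~a | a)), ~((~c -> b) & (d -> d)).
  branch 1 (add ~(a | (~a | a)), ((~c -> b) & (d -> d))):
    ~(a | (~a | a)): α-rule — add ~a, ~(~a | a).
    ((~c -> b) & (d -> d)): α-rule — add (~c -> b), (d -> d).
    ~(~a | a): α-rule — add ~~a, ~a.
    × closes — contains both a and ~a.
  branch 2 (add ~~(a | (~a | a)), ~((~c -> b) & (d -> d))):
    ~~(a | (~a | a)): β-rule — branch into a  //  (~a | a).
      branch 2.1 (add a):
        ~((~c -> b) & (d -> d)): β-rule — branch into ~(~c -> b)  //  ~(d -> d).
          branch 2.1.1 (add ~(~c -> b)):
            ~(~c -> b): α-rule — add ~c, ~b.
            ○ open, literals {a=T, b=F, c=F}.
          branch 2.1.2 (add ~(d -> d)):
            ~(d -> d): α-rule — add d, ~d.
            × closes — contains both d and ~d.
      branch 2.2 (add (~a | a)):
        ~((~c -> b) & (d -> d)): β-rule — branch into ~(~c -> b)  //  ~(d -> d).
          branch 2.2.1 (add ~(~c -> b)):
            ~(~c -> b): α-rule — add ~c, ~b.
            (~a | a): β-rule — branch into ~a  //  a.
              branch 2.2.1.1 (add ~a):
                ○ open, literals {a=F, b=F, c=F}.
              branch 2.2.1.2 (add a):
                ○ open, literals {a=T, b=F, c=F}.
          branch 2.2.2 (add ~(d -> d)):
            ~(d -> d): α-rule — add d, ~d.
            × closes — contains both d and ~d.
3 branches closed, 3 open.
An open branch gives a satisfying assignment: a=T, b=F, c=F.

Satisfiable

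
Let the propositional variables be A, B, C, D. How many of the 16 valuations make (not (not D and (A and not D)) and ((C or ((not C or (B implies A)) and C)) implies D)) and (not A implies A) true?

4

Initial set: {((not (not D and (A and not D)) and ((C or ((not C or (B implies A)) and C)) implies D)) and (not A implies A))}.
((not (not D and (A and not D)) and ((C or ((not C or (B implies A)) and C)) implies D)) and (not A implies A)): α-rule — add (not (not D and (A and not D)) and ((C or ((not C or (B implies A)) and C)) implies D)), (not A implies A).
(not (not D and (A and not D)) and ((C or ((not C or (B implies A)) and C)) implies D)): α-rule — add not (not D and (A and not D)), ((C or ((not C or (B implies A)) and C)) implies D).
(not A implies A): β-rule — branch into not not A  //  A.
  branch 1 (add not not A):
    not (not D and (A and not D)): β-rule — branch into not not D  //  not (A and not D).
      branch 1.1 (add not not D):
        ((C or ((not C or (B implies A)) and C)) implies D): β-rule — branch into not (C or ((not C or (B implies A)) and C))  //  D.
          branch 1.1.1 (add not (C or ((not C or (B implies A)) and C))):
            not (C or ((not C or (B implies A)) and C)): α-rule — add not C, not ((not C or (B implies A)) and C).
            not ((not C or (B implies A)) and C): β-rule — branch into not (not C or (B implies A))  //  not C.
              branch 1.1.1.1 (add not (not C or (B implies A))):
                not (not C or (B implies A)): α-rule — add not not C, not (B implies A).
                × closes — contains both C and not C.
              branch 1.1.1.2 (add not C):
                ○ open, literals {A=true, C=false, D=true}.
          branch 1.1.2 (add D):
            ○ open, literals {A=true, D=true}.
      branch 1.2 (add not (A and not D)):
        ((C or ((not C or (B implies A)) and C)) implies D): β-rule — branch into not (C or ((not C or (B implies A)) and C))  //  D.
          branch 1.2.1 (add not (C or ((not C or (B implies A)) and C))):
            not (C or ((not C or (B implies A)) and C)): α-rule — add not C, not ((not C or (B implies A)) and C).
            not (A and not D): β-rule — branch into not A  //  not not D.
              branch 1.2.1.1 (add not A):
                × closes — contains both A and not A.
              branch 1.2.1.2 (add not not D):
                not ((not C or (B implies A)) and C): β-rule — branch into not (not C or (B implies A))  //  not C.
                  branch 1.2.1.2.1 (add not (not C or (B implies A))):
                    not (not C or (B implies A)): α-rule — add not not C, not (B implies A).
                    × closes — contains both C and not C.
                  branch 1.2.1.2.2 (add not C):
                    ○ open, literals {A=true, C=false, D=true}.
          branch 1.2.2 (add D):
            not (A and not D): β-rule — branch into not A  //  not not D.
              branch 1.2.2.1 (add not A):
                × closes — contains both A and not A.
              branch 1.2.2.2 (add not not D):
                ○ open, literals {A=true, D=true}.
  branch 2 (add A):
    not (not D and (A and not D)): β-rule — branch into not not D  //  not (A and not D).
      branch 2.1 (add not not D):
        ((C or ((not C or (B implies A)) and C)) implies D): β-rule — branch into not (C or ((not C or (B implies A)) and C))  //  D.
          branch 2.1.1 (add not (C or ((not C or (B implies A)) and C))):
            not (C or ((not C or (B implies A)) and C)): α-rule — add not C, not ((not C or (B implies A)) and C).
            not ((not C or (B implies A)) and C): β-rule — branch into not (not C or (B implies A))  //  not C.
              branch 2.1.1.1 (add not (not C or (B implies A))):
                not (not C or (B implies A)): α-rule — add not not C, not (B implies A).
                × closes — contains both C and not C.
              branch 2.1.1.2 (add not C):
                ○ open, literals {A=true, C=false, D=true}.
          branch 2.1.2 (add D):
            ○ open, literals {A=true, D=true}.
      branch 2.2 (add not (A and not D)):
        ((C or ((not C or (B implies A)) and C)) implies D): β-rule — branch into not (C or ((not C or (B implies A)) and C))  //  D.
          branch 2.2.1 (add not (C or ((not C or (B implies A)) and C))):
            not (C or ((not C or (B implies A)) and C)): α-rule — add not C, not ((not C or (B implies A)) and C).
            not (A and not D): β-rule — branch into not A  //  not not D.
              branch 2.2.1.1 (add not A):
                × closes — contains both A and not A.
              branch 2.2.1.2 (add not not D):
                not ((not C or (B implies A)) and C): β-rule — branch into not (not C or (B implies A))  //  not C.
                  branch 2.2.1.2.1 (add not (not C or (B implies A))):
                    not (not C or (B implies A)): α-rule — add not not C, not (B implies A).
                    × closes — contains both C and not C.
                  branch 2.2.1.2.2 (add not C):
                    ○ open, literals {A=true, C=false, D=true}.
          branch 2.2.2 (add D):
            not (A and not D): β-rule — branch into not A  //  not not D.
              branch 2.2.2.1 (add not A):
                × closes — contains both A and not A.
              branch 2.2.2.2 (add not not D):
                ○ open, literals {A=true, D=true}.
8 branches closed, 8 open.
Each open branch fixes some atoms; the unmentioned ones are free. Counting distinct full assignments: branch {A=true, C=false, D=true} (B) contributes 2 new; branch {A=true, D=true} (B, C) contributes 2 new; branch {A=true, C=false, D=true} (B) contributes 0 new; branch {A=true, D=true} (B, C) contributes 0 new; branch {A=true, C=false, D=true} (B) contributes 0 new; branch {A=true, D=true} (B, C) contributes 0 new; branch {A=true, C=false, D=true} (B) contributes 0 new; branch {A=true, D=true} (B, C) contributes 0 new. Total: 4.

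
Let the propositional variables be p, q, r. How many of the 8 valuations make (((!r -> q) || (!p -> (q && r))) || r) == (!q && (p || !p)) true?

Initial set: {T ((((!r -> q) || (!p -> (q && r))) || r) == (!q && (p || !p)))}.
T ((((!r -> q) || (!p -> (q && r))) || r) == (!q && (p || !p))): β-rule — branch into T (((!r -> q) || (!p -> (q && r))) || r), T (!q && (p || !p))  //  F (((!r -> q) || (!p -> (q && r))) || r), F (!q && (p || !p)).
  branch 1 (add T (((!r -> q) || (!p -> (q && r))) || r), T (!q && (p || !p))):
    T (!q && (p || !p)): α-rule — add T !q, T (p || !p).
    T (((!r -> q) || (!p -> (q && r))) || r): β-rule — branch into T ((!r -> q) || (!p -> (q && r)))  //  T r.
      branch 1.1 (add T ((!r -> q) || (!p -> (q && r)))):
        T (p || !p): β-rule — branch into T p  //  T !p.
          branch 1.1.1 (add T p):
            T ((!r -> q) || (!p -> (q && r))): β-rule — branch into T (!r -> q)  //  T (!p -> (q && r)).
              branch 1.1.1.1 (add T (!r -> q)):
                T (!r -> q): β-rule — branch into F !r  //  T q.
                  branch 1.1.1.1.1 (add F !r):
                    ○ open, literals {p=1, q=0, r=1}.
                  branch 1.1.1.1.2 (add T q):
                    × closes — contains both q and !q.
              branch 1.1.1.2 (add T (!p -> (q && r))):
                T (!p -> (q && r)): β-rule — branch into F !p  //  T (q && r).
                  branch 1.1.1.2.1 (add F !p):
                    ○ open, literals {p=1, q=0}.
                  branch 1.1.1.2.2 (add T (q && r)):
                    T (q && r): α-rule — add T q, T r.
                    × closes — contains both q and !q.
          branch 1.1.2 (add T !p):
            T ((!r -> q) || (!p -> (q && r))): β-rule — branch into T (!r -> q)  //  T (!p -> (q && r)).
              branch 1.1.2.1 (add T (!r -> q)):
                T (!r -> q): β-rule — branch into F !r  //  T q.
                  branch 1.1.2.1.1 (add F !r):
                    ○ open, literals {p=0, q=0, r=1}.
                  branch 1.1.2.1.2 (add T q):
                    × closes — contains both q and !q.
              branch 1.1.2.2 (add T (!p -> (q && r))):
                T (!p -> (q && r)): β-rule — branch into F !p  //  T (q && r).
                  branch 1.1.2.2.1 (add F !p):
                    × closes — contains both p and !p.
                  branch 1.1.2.2.2 (add T (q && r)):
                    T (q && r): α-rule — add T q, T r.
                    × closes — contains both q and !q.
      branch 1.2 (add T r):
        T (p || !p): β-rule — branch into T p  //  T !p.
          branch 1.2.1 (add T p):
            ○ open, literals {p=1, q=0, r=1}.
          branch 1.2.2 (add T !p):
            ○ open, literals {p=0, q=0, r=1}.
  branch 2 (add F (((!r -> q) || (!p -> (q && r))) || r), F (!q && (p || !p))):
    F (((!r -> q) || (!p -> (q && r))) || r): α-rule — add F ((!r -> q) || (!p -> (q && r))), F r.
    F ((!r -> q) || (!p -> (q && r))): α-rule — add F (!r -> q), F (!p -> (q && r)).
    F (!r -> q): α-rule — add T !r, F q.
    F (!p -> (q && r)): α-rule — add T !p, F (q && r).
    F (!q && (p || !p)): β-rule — branch into F !q  //  F (p || !p).
      branch 2.1 (add F !q):
        × closes — contains both q and !q.
      branch 2.2 (add F (p || !p)):
        F (p || !p): α-rule — add F p, F !p.
        × closes — contains both p and !p.
7 branches closed, 5 open.
Each open branch fixes some atoms; the unmentioned ones are free. Counting distinct full assignments: branch {p=1, q=0, r=1} (none free) contributes 1 new; branch {p=1, q=0} (r) contributes 1 new; branch {p=0, q=0, r=1} (none free) contributes 1 new; branch {p=1, q=0, r=1} (none free) contributes 0 new; branch {p=0, q=0, r=1} (none free) contributes 0 new. Total: 3.

3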